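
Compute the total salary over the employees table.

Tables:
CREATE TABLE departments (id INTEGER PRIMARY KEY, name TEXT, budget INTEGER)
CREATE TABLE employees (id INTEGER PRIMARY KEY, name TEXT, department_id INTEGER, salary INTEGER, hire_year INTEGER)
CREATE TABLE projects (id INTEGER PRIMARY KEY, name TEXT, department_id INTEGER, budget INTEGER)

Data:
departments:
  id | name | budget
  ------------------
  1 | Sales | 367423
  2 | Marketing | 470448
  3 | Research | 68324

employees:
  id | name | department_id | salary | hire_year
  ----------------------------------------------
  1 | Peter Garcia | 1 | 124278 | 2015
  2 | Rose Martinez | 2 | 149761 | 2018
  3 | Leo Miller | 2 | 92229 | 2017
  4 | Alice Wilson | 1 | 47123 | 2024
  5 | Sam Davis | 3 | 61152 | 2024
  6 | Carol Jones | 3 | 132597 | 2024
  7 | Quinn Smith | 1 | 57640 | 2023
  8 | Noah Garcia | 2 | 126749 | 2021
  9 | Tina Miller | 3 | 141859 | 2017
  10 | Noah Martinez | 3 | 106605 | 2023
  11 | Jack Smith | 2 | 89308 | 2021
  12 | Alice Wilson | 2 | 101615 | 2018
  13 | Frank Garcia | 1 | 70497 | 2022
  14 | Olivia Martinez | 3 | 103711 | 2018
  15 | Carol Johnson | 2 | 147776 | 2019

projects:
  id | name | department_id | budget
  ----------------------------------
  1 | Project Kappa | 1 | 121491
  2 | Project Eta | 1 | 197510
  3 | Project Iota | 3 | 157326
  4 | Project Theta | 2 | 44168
SELECT SUM(salary) FROM employees

Execution result:
1552900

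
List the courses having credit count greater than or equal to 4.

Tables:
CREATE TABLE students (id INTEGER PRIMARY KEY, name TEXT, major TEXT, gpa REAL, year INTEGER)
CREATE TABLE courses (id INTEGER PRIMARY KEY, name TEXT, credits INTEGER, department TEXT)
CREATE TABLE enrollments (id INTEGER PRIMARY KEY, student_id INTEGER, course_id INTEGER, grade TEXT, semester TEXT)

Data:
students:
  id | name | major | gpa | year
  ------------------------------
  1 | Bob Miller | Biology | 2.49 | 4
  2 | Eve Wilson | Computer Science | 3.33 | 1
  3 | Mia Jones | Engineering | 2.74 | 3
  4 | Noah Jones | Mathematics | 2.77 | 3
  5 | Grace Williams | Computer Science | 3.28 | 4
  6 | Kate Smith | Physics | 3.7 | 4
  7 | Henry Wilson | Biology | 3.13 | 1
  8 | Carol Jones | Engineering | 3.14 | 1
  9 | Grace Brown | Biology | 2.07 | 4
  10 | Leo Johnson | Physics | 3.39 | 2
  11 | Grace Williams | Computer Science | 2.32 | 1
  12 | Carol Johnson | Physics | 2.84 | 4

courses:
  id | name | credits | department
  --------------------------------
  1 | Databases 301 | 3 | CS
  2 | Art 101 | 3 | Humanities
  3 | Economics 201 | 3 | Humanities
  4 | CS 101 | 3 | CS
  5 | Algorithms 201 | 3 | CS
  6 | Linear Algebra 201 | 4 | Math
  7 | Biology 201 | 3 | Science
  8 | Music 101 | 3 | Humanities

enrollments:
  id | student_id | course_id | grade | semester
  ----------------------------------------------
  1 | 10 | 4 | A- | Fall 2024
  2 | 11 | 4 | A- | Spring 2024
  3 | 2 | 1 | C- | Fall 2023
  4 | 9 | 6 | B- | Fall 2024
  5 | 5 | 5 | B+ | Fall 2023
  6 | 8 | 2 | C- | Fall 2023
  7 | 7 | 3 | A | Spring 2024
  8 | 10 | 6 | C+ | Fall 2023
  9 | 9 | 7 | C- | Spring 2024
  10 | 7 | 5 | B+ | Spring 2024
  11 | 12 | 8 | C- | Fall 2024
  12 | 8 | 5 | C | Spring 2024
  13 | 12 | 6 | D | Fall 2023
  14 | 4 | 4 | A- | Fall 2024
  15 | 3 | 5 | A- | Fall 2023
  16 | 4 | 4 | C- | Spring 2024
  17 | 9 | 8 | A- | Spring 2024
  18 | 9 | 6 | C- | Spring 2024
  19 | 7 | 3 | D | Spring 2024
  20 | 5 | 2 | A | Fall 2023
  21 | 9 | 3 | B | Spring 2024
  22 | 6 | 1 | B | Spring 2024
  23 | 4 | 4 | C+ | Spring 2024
SELECT name, credits FROM courses WHERE credits >= 4

Execution result:
name | credits
Linear Algebra 201 | 4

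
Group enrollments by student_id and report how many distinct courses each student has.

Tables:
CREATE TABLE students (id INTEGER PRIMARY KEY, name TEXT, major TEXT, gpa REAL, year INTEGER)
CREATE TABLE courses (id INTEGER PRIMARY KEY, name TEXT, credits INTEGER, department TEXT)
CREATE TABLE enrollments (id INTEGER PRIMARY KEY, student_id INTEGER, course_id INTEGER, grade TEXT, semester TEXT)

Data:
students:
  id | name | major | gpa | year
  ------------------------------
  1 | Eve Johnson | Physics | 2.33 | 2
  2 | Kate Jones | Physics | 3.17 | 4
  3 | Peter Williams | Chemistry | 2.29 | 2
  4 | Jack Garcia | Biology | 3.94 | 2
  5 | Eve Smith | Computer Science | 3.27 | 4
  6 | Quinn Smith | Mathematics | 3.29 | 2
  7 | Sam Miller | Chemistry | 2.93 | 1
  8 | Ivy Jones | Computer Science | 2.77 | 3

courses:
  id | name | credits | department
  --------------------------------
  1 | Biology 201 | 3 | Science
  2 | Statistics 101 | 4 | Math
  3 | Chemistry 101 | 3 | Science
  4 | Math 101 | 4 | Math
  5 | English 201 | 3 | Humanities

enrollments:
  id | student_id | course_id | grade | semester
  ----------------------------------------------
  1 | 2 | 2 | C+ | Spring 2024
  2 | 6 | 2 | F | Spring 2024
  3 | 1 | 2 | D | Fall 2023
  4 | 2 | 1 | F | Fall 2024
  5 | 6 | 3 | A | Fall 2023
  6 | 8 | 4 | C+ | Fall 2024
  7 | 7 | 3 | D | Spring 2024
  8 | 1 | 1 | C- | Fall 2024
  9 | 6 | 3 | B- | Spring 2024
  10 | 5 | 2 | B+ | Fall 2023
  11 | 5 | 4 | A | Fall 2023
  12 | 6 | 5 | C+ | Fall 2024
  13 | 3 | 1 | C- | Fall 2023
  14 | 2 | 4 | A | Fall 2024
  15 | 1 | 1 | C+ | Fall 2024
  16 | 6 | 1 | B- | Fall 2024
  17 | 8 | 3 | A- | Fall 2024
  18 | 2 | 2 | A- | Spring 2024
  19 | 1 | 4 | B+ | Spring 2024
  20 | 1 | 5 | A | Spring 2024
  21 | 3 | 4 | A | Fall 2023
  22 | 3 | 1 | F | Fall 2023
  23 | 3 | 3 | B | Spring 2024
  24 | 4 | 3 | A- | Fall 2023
SELECT student_id, COUNT(DISTINCT course_id) AS distinct_course_count FROM enrollments GROUP BY student_id

Execution result:
student_id | distinct_course_count
1 | 4
2 | 3
3 | 3
4 | 1
5 | 2
6 | 4
7 | 1
8 | 2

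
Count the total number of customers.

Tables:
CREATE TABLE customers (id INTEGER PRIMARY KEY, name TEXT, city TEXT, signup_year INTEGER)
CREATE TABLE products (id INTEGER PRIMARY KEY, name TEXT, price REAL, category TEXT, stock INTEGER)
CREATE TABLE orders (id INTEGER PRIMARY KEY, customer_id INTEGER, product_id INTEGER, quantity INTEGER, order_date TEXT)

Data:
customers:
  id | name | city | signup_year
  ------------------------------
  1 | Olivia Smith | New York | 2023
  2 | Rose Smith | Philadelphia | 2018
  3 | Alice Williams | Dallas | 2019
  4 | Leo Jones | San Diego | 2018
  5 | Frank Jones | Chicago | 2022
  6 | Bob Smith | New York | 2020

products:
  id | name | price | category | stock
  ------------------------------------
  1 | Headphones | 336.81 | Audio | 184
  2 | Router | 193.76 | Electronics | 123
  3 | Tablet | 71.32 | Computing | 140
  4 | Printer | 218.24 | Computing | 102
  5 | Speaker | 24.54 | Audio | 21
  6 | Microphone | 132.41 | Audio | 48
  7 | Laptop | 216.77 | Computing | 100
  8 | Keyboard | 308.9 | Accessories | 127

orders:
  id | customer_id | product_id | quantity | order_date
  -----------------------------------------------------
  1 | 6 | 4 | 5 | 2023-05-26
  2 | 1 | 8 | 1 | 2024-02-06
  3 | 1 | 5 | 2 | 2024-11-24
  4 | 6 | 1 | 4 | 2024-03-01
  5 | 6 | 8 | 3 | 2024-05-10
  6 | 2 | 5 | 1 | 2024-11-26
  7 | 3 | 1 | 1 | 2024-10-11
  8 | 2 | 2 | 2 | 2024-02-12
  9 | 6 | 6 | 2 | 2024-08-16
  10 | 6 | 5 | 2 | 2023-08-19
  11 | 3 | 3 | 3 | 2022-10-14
SELECT COUNT(*) FROM customers

Execution result:
6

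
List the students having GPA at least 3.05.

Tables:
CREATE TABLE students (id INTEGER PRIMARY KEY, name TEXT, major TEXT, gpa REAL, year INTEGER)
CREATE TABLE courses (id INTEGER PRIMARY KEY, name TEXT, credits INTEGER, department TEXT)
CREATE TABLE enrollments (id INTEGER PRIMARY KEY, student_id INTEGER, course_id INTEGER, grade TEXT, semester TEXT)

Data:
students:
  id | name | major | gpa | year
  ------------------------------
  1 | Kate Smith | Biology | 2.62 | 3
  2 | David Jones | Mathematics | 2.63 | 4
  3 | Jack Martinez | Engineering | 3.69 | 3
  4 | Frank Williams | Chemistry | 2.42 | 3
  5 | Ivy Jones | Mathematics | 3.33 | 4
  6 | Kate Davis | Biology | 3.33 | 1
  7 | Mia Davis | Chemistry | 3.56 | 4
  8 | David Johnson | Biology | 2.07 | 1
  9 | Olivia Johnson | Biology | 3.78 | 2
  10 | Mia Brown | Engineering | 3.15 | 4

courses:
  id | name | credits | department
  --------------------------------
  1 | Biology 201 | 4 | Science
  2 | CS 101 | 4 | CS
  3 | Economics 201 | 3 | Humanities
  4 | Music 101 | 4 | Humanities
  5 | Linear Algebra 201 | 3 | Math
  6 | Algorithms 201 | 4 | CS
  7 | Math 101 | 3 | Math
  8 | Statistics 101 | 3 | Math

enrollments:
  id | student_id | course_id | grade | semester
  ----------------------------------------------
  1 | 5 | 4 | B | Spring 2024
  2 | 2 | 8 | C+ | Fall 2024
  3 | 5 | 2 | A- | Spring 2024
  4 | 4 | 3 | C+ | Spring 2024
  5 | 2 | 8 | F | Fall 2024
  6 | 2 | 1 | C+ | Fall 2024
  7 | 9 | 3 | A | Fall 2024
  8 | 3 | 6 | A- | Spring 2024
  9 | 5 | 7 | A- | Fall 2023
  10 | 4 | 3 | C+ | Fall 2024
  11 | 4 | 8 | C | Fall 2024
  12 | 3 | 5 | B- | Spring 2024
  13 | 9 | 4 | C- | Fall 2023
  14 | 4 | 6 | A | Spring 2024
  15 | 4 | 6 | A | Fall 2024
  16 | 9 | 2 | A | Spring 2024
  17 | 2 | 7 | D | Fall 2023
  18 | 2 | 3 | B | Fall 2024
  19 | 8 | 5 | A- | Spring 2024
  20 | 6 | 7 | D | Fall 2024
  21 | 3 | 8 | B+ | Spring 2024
SELECT name, gpa FROM students WHERE gpa >= 3.05

Execution result:
name | gpa
Jack Martinez | 3.69
Ivy Jones | 3.33
Kate Davis | 3.33
Mia Davis | 3.56
Olivia Johnson | 3.78
Mia Brown | 3.15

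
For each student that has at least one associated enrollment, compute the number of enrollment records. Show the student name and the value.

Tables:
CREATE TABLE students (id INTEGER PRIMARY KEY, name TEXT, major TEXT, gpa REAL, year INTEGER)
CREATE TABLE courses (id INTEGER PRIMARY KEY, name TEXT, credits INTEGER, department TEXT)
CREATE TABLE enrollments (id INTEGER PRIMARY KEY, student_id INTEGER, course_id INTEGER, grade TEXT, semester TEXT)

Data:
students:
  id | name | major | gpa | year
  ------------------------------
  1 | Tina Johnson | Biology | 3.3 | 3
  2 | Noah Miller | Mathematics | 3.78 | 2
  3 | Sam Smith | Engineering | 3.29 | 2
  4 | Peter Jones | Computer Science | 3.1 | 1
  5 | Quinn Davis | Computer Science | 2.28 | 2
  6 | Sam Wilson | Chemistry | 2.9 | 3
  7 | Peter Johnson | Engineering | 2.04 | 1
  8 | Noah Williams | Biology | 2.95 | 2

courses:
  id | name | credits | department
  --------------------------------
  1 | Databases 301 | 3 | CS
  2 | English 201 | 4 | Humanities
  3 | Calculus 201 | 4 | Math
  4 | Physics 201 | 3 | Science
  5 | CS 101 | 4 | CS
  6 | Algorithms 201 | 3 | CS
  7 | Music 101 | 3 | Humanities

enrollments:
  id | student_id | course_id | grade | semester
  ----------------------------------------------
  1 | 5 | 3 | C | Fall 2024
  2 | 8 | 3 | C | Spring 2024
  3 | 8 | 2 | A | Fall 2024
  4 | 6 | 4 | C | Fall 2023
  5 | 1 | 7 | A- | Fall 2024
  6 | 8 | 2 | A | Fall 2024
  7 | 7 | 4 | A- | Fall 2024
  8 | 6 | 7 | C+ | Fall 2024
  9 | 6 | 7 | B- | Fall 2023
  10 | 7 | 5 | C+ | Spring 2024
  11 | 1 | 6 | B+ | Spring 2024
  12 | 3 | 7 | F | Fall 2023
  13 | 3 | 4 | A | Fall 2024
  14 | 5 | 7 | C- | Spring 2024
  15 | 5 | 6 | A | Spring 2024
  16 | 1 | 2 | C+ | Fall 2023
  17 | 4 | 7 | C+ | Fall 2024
SELECT p.name, COUNT(*) AS n FROM enrollments c JOIN students p ON c.student_id = p.id GROUP BY p.id, p.name

Execution result:
name | n
Tina Johnson | 3
Sam Smith | 2
Peter Jones | 1
Quinn Davis | 3
Sam Wilson | 3
Peter Johnson | 2
Noah Williams | 3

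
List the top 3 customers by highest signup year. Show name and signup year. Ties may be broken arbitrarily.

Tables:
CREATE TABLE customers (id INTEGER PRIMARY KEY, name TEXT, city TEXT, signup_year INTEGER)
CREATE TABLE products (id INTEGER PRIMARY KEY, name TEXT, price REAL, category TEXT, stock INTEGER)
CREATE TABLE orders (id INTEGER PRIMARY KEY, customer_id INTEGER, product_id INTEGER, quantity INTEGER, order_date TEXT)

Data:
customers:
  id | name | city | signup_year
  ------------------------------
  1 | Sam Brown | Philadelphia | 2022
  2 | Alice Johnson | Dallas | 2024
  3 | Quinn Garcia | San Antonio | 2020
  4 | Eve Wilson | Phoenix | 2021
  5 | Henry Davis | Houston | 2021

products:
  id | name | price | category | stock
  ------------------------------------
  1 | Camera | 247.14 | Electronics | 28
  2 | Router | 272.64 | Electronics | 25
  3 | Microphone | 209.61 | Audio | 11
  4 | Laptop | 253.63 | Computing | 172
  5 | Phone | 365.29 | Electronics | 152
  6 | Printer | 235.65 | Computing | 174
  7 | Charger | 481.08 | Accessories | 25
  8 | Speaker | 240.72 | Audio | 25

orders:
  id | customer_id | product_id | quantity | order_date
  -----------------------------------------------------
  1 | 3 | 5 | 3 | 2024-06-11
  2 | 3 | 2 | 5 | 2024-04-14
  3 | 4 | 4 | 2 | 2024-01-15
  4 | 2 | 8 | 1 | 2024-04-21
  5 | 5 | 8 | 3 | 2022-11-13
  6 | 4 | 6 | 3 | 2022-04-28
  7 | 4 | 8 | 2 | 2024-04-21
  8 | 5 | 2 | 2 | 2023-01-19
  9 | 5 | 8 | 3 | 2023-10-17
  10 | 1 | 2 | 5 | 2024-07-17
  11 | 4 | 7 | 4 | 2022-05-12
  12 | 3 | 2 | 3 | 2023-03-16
SELECT name, signup_year FROM customers ORDER BY signup_year DESC LIMIT 3

Execution result:
name | signup_year
Alice Johnson | 2024
Sam Brown | 2022
Eve Wilson | 2021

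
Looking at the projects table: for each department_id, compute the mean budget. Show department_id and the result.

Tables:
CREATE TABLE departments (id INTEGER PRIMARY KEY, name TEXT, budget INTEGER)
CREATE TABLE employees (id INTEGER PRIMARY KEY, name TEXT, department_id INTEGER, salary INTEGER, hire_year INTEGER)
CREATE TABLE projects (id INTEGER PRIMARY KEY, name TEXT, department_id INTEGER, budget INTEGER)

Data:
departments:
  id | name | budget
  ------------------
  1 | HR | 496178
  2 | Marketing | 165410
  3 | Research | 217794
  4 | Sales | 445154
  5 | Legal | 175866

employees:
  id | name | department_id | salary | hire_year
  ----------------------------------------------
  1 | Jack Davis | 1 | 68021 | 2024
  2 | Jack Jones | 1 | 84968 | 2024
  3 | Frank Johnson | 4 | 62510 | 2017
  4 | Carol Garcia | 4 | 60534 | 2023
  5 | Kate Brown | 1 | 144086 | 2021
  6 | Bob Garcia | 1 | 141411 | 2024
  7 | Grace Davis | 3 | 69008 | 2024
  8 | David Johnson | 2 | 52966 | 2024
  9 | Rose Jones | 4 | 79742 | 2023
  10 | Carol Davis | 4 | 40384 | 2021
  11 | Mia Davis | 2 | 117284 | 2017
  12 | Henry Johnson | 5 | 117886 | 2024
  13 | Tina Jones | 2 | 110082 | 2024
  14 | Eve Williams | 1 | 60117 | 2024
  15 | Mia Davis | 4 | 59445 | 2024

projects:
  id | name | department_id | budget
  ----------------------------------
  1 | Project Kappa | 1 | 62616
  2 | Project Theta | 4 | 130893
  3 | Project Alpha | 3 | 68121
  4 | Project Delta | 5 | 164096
SELECT department_id, AVG(budget) AS avg_budget FROM projects GROUP BY department_id

Execution result:
department_id | avg_budget
1 | 62616.00
3 | 68121.00
4 | 130893.00
5 | 164096.00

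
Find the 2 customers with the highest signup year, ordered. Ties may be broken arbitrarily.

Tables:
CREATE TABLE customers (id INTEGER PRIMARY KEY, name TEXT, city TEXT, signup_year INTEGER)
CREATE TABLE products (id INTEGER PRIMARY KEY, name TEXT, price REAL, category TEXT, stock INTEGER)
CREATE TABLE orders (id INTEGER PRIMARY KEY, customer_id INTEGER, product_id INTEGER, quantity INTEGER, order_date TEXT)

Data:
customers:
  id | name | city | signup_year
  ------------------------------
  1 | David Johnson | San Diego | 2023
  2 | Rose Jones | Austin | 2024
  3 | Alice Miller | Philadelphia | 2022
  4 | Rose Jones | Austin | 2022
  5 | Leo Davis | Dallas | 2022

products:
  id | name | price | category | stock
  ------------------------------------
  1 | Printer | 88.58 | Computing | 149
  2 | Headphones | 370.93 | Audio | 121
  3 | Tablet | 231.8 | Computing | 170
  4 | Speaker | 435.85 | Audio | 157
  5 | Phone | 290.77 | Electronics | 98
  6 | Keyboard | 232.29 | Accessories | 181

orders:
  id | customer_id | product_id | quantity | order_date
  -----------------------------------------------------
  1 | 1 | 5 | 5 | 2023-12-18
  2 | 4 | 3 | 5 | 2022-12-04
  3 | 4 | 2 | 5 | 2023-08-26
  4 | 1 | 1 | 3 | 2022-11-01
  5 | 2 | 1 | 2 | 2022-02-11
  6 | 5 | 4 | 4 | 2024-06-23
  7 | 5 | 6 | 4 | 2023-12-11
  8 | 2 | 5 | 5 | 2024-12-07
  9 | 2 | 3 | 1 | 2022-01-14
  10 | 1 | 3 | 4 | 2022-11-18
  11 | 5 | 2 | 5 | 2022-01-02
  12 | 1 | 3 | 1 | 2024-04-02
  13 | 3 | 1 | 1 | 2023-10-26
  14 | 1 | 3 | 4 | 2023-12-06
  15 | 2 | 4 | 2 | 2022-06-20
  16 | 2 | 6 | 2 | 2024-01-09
SELECT name, signup_year FROM customers ORDER BY signup_year DESC LIMIT 2

Execution result:
name | signup_year
Rose Jones | 2024
David Johnson | 2023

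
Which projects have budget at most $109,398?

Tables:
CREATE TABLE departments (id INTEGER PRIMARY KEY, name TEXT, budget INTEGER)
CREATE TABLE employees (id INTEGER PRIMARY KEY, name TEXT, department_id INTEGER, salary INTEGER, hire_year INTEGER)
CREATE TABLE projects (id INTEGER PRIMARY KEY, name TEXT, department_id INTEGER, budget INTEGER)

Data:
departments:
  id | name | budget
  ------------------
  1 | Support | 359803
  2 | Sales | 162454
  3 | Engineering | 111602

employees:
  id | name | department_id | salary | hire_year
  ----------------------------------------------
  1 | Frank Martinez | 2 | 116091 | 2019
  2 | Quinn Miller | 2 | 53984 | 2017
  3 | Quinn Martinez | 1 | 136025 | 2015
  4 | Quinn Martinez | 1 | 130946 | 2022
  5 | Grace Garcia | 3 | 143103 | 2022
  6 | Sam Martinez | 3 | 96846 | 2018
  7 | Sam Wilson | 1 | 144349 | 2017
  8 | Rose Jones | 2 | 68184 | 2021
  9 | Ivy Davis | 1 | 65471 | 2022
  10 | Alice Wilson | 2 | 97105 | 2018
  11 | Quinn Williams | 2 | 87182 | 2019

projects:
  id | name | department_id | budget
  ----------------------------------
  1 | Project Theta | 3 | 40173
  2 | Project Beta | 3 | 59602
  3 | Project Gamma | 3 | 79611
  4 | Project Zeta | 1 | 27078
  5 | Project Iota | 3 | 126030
SELECT name, budget FROM projects WHERE budget <= 109398

Execution result:
name | budget
Project Theta | 40173
Project Beta | 59602
Project Gamma | 79611
Project Zeta | 27078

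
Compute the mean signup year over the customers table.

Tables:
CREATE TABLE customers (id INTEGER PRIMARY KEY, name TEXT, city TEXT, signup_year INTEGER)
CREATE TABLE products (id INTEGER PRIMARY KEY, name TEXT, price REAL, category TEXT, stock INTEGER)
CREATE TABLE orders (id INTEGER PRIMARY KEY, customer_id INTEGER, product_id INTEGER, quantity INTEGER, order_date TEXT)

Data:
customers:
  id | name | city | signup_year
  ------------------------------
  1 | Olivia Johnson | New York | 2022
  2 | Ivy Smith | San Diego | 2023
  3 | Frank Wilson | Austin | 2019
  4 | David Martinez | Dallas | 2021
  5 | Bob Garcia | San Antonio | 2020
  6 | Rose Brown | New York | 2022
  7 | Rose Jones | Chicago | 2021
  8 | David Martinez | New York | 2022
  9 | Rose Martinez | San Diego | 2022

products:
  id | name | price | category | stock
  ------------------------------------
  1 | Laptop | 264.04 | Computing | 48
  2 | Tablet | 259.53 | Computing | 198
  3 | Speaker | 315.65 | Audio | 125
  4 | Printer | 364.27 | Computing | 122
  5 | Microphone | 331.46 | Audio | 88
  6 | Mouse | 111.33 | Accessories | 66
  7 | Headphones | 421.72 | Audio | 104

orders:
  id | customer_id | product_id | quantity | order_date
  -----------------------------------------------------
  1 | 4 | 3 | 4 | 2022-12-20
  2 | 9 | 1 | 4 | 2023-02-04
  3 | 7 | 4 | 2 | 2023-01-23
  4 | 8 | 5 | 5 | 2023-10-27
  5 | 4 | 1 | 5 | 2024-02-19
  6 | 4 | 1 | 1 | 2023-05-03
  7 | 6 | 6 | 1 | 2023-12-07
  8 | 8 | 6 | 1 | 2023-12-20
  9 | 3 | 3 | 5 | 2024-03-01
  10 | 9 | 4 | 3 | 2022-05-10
SELECT AVG(signup_year) FROM customers

Execution result:
2021.33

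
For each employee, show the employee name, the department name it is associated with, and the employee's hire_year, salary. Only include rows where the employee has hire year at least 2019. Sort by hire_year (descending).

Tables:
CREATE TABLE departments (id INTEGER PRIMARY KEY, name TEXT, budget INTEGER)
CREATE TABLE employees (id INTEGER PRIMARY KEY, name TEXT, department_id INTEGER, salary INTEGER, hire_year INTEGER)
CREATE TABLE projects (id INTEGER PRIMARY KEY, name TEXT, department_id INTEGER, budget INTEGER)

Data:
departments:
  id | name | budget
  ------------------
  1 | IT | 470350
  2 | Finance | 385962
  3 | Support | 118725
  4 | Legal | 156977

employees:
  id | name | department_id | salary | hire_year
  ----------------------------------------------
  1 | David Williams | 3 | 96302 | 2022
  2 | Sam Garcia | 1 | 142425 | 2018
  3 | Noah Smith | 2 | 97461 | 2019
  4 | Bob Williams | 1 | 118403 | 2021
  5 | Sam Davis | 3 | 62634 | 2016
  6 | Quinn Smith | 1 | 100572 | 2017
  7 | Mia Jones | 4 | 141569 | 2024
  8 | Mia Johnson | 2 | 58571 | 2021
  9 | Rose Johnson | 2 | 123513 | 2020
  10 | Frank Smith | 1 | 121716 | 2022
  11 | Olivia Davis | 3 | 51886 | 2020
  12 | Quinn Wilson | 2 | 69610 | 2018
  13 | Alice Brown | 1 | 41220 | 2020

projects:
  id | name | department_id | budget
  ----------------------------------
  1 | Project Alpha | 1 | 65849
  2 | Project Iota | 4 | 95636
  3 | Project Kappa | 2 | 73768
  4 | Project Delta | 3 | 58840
SELECT c.name, p.name AS department, c.hire_year, c.salary FROM employees c JOIN departments p ON c.department_id = p.id WHERE c.hire_year >= 2019 ORDER BY c.hire_year DESC

Execution result:
name | department | hire_year | salary
Mia Jones | Legal | 2024 | 141569
David Williams | Support | 2022 | 96302
Frank Smith | IT | 2022 | 121716
Bob Williams | IT | 2021 | 118403
Mia Johnson | Finance | 2021 | 58571
Rose Johnson | Finance | 2020 | 123513
Olivia Davis | Support | 2020 | 51886
Alice Brown | IT | 2020 | 41220
Noah Smith | Finance | 2019 | 97461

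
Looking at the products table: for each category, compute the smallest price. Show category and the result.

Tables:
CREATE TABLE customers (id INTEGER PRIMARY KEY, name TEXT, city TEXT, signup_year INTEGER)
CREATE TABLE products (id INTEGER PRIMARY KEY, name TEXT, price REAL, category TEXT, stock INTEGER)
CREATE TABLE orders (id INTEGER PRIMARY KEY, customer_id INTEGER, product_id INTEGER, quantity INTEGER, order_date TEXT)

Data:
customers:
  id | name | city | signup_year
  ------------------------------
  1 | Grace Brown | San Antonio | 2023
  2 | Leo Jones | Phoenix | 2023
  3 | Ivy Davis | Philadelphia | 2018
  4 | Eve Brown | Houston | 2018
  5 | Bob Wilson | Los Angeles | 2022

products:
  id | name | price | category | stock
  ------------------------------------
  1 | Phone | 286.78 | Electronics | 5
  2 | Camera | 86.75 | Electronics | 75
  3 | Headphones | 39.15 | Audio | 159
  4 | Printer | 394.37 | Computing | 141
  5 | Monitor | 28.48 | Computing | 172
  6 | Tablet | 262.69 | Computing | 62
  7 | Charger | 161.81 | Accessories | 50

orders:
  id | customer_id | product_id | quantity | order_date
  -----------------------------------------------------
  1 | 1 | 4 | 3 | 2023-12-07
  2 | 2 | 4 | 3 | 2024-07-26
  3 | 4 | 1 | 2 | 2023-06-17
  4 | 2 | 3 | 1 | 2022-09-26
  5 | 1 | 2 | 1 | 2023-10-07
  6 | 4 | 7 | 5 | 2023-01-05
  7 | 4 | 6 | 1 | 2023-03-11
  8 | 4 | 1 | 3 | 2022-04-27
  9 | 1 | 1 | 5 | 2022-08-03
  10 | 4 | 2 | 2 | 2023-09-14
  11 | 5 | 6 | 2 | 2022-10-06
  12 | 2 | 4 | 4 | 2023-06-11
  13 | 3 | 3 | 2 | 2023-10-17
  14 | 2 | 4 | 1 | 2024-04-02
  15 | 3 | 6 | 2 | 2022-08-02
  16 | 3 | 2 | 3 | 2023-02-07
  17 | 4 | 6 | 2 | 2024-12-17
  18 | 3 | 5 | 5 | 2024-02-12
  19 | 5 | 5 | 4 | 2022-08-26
SELECT category, MIN(price) AS min_price FROM products GROUP BY category

Execution result:
category | min_price
Accessories | 161.81
Audio | 39.15
Computing | 28.48
Electronics | 86.75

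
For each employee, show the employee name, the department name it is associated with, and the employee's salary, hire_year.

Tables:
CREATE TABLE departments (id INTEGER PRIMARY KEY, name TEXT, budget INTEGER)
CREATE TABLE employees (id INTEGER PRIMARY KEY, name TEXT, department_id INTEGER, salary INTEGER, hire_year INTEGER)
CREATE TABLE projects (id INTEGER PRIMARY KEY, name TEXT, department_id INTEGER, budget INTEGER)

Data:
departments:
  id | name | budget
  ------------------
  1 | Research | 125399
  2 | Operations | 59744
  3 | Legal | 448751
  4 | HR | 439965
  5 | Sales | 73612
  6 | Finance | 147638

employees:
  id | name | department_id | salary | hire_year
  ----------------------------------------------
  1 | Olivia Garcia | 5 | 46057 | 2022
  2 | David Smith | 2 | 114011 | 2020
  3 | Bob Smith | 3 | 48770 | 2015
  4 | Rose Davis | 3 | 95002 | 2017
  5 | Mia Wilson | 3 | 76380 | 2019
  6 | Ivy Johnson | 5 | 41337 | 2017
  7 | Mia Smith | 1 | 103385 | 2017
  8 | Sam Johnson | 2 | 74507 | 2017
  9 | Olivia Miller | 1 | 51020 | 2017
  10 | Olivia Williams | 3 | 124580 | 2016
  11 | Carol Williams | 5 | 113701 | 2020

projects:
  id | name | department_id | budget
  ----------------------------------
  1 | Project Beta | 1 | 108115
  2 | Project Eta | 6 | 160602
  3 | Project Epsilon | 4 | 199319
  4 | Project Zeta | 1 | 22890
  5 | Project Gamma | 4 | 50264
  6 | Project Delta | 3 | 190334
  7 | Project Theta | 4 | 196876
SELECT c.name, p.name AS department, c.salary, c.hire_year FROM employees c JOIN departments p ON c.department_id = p.id

Execution result:
name | department | salary | hire_year
Olivia Garcia | Sales | 46057 | 2022
David Smith | Operations | 114011 | 2020
Bob Smith | Legal | 48770 | 2015
Rose Davis | Legal | 95002 | 2017
Mia Wilson | Legal | 76380 | 2019
Ivy Johnson | Sales | 41337 | 2017
Mia Smith | Research | 103385 | 2017
Sam Johnson | Operations | 74507 | 2017
Olivia Miller | Research | 51020 | 2017
Olivia Williams | Legal | 124580 | 2016
Carol Williams | Sales | 113701 | 2020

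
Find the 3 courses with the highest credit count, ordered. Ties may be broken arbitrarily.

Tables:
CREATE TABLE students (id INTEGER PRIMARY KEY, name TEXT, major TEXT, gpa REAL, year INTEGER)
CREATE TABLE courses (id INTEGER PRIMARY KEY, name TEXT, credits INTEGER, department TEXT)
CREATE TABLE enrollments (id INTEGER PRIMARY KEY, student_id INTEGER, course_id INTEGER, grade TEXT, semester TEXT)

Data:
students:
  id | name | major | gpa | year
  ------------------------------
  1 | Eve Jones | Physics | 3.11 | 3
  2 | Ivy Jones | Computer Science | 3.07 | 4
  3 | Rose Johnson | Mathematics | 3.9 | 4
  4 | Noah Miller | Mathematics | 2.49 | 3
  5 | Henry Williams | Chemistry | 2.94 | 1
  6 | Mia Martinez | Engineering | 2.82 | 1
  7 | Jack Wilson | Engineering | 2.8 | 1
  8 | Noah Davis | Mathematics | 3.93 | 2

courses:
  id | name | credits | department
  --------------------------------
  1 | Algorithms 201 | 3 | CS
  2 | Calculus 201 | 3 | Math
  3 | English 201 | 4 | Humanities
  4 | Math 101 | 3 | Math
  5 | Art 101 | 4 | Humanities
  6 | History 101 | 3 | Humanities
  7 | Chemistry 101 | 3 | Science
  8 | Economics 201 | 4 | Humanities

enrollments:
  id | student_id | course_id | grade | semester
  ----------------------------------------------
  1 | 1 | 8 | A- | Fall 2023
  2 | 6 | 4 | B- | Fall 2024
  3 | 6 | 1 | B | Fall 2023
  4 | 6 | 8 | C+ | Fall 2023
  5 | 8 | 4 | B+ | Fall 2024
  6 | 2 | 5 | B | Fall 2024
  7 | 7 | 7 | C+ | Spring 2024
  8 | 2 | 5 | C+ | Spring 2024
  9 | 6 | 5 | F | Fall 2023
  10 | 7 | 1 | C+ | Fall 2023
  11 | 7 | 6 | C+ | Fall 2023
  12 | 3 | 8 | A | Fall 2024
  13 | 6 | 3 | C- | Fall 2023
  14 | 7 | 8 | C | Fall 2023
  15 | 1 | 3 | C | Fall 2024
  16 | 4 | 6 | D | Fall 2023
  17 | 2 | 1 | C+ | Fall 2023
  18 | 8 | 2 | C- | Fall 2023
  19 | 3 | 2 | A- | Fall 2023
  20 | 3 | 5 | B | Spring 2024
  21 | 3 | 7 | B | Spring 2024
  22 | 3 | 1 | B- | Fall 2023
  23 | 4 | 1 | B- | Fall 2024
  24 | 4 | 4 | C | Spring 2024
SELECT name, credits FROM courses ORDER BY credits DESC LIMIT 3

Execution result:
name | credits
English 201 | 4
Art 101 | 4
Economics 201 | 4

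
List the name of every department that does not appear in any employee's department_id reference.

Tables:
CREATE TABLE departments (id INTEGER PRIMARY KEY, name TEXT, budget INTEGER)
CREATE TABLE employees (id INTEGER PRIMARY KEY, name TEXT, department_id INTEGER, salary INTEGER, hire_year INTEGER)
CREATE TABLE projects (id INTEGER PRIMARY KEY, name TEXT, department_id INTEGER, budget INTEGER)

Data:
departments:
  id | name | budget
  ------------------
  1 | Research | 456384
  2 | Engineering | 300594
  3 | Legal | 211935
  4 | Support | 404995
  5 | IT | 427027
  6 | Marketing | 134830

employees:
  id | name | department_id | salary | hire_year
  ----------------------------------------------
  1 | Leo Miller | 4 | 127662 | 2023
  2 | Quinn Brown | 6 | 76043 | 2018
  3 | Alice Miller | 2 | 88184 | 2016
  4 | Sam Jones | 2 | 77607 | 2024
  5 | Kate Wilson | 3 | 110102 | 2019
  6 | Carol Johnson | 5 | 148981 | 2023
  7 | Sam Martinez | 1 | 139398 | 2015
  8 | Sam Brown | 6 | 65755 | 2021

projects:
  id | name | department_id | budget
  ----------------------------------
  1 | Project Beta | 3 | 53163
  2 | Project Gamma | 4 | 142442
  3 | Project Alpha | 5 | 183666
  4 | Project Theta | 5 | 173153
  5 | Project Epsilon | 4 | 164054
SELECT p.name FROM departments p LEFT JOIN employees c ON c.department_id = p.id WHERE c.id IS NULL

Execution result:
(no rows)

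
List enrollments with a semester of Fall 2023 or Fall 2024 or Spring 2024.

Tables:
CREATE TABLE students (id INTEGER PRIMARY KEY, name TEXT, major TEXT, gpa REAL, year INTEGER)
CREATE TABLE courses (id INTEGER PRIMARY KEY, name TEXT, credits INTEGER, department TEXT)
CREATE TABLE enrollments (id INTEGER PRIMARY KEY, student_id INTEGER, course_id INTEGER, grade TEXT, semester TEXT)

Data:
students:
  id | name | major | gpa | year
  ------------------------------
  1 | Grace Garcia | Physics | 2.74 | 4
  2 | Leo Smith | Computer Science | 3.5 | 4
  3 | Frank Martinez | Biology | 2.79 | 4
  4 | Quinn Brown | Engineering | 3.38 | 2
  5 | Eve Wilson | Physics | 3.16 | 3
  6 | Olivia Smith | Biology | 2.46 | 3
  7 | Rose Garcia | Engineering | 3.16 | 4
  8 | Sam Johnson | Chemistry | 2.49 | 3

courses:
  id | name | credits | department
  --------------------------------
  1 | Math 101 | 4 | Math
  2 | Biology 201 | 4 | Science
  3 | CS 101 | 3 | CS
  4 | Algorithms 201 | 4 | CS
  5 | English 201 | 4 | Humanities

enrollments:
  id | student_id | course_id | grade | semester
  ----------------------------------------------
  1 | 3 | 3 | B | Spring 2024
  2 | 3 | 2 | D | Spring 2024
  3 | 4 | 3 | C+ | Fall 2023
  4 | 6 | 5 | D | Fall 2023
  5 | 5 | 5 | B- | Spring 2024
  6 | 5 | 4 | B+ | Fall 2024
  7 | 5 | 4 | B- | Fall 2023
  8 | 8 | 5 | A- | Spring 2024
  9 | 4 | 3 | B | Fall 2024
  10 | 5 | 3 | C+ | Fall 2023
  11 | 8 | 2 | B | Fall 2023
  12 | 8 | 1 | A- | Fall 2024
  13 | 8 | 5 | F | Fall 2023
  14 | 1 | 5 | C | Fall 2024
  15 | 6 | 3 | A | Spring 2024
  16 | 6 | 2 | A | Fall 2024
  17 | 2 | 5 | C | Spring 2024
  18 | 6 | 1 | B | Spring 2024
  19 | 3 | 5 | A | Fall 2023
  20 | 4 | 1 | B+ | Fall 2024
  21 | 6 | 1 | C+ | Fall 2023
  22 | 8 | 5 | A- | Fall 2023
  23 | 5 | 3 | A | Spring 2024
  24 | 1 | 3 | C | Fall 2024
SELECT id, semester FROM enrollments WHERE semester IN ('Fall 2023', 'Fall 2024', 'Spring 2024')

Execution result:
id | semester
1 | Spring 2024
2 | Spring 2024
3 | Fall 2023
4 | Fall 2023
5 | Spring 2024
6 | Fall 2024
7 | Fall 2023
8 | Spring 2024
9 | Fall 2024
10 | Fall 2023
11 | Fall 2023
12 | Fall 2024
13 | Fall 2023
14 | Fall 2024
15 | Spring 2024
16 | Fall 2024
17 | Spring 2024
18 | Spring 2024
19 | Fall 2023
20 | Fall 2024
21 | Fall 2023
22 | Fall 2023
23 | Spring 2024
24 | Fall 2024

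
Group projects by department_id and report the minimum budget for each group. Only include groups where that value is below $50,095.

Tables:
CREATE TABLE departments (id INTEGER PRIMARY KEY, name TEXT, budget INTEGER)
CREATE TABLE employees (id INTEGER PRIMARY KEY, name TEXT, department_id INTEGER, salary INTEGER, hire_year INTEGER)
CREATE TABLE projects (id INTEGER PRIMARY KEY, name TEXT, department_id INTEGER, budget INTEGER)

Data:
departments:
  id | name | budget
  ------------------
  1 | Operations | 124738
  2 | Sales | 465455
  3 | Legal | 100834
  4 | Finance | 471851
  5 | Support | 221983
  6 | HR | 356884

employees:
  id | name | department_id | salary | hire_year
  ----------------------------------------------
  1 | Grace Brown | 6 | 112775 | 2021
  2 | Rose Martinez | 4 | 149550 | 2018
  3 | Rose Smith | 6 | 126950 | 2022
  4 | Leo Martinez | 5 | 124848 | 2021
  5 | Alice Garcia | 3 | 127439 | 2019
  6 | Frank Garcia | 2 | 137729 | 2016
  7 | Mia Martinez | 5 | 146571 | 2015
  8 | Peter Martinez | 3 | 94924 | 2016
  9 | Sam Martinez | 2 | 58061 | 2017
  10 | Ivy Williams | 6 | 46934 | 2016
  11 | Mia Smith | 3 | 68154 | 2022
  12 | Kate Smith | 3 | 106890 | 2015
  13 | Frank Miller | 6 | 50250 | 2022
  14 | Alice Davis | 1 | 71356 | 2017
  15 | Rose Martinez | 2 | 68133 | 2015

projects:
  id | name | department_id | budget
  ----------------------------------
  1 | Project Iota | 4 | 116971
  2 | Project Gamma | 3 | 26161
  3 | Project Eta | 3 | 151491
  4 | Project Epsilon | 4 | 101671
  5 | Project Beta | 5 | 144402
SELECT department_id, MIN(budget) AS min_budget FROM projects GROUP BY department_id HAVING MIN(budget) < 50095

Execution result:
department_id | min_budget
3 | 26161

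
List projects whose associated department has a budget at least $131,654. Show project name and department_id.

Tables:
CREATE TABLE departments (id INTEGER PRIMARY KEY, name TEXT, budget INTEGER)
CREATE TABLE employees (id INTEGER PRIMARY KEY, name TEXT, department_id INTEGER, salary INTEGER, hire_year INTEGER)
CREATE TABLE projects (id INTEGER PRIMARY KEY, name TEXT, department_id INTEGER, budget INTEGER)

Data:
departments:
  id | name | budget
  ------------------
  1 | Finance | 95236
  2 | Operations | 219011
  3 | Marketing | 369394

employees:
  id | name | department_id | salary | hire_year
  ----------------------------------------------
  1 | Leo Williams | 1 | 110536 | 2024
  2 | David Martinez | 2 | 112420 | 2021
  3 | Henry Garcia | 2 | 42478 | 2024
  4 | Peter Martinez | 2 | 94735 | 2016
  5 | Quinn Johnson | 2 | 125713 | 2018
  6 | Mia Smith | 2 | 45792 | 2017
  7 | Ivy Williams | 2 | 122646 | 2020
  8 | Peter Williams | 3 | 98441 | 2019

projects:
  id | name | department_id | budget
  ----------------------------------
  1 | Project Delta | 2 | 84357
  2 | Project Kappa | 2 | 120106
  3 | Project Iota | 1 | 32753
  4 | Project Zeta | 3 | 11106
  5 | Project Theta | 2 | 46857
SELECT name, department_id FROM projects WHERE department_id IN (SELECT id FROM departments WHERE budget >= 131654)

Execution result:
name | department_id
Project Delta | 2
Project Kappa | 2
Project Zeta | 3
Project Theta | 2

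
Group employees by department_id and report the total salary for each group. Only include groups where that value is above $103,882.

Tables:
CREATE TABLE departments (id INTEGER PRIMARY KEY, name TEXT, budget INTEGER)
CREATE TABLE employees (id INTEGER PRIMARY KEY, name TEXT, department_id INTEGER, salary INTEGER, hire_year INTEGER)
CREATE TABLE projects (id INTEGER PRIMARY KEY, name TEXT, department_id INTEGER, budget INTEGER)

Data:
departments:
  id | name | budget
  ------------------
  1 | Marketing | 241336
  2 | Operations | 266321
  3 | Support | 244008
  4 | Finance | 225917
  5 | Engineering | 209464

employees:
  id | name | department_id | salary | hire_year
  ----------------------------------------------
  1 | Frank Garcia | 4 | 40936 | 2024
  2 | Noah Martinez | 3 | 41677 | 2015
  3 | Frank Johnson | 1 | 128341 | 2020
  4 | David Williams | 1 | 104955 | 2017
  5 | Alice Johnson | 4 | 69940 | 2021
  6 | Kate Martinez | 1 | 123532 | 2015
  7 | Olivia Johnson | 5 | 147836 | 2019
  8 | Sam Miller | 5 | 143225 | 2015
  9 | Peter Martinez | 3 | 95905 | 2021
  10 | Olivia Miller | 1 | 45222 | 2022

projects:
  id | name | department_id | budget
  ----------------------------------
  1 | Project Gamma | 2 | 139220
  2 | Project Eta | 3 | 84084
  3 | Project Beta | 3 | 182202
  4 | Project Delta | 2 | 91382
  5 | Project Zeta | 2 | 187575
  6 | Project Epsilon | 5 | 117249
SELECT department_id, SUM(salary) AS sum_salary FROM employees GROUP BY department_id HAVING SUM(salary) > 103882

Execution result:
department_id | sum_salary
1 | 402050
3 | 137582
4 | 110876
5 | 291061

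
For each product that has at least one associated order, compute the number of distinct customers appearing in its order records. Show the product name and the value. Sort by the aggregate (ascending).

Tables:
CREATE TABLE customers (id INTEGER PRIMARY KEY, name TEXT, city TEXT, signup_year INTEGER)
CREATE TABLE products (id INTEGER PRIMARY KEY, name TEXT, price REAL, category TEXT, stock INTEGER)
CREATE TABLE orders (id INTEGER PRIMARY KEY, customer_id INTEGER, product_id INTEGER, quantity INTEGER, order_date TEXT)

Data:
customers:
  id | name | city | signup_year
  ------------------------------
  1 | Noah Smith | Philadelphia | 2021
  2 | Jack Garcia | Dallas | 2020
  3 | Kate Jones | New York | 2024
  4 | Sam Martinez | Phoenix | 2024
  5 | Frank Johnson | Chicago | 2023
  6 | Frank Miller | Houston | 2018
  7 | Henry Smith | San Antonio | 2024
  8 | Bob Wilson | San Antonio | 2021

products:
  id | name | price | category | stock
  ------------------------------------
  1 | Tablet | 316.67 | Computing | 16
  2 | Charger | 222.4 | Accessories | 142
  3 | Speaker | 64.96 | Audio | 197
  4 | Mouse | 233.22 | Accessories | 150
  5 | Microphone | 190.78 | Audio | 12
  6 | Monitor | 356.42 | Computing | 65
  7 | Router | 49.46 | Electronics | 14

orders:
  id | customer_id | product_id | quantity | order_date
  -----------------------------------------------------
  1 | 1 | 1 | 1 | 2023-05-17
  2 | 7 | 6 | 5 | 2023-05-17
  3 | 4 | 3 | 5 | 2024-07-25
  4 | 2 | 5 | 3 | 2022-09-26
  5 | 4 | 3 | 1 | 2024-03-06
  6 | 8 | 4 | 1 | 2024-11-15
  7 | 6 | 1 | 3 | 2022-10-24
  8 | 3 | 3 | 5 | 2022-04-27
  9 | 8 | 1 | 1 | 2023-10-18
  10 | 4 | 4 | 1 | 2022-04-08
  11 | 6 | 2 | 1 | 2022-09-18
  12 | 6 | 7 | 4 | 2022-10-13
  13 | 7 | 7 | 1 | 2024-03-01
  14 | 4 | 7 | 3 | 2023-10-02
SELECT p.name, COUNT(DISTINCT c.customer_id) AS distinct_customer_count FROM orders c JOIN products p ON c.product_id = p.id GROUP BY p.id, p.name ORDER BY distinct_customer_count ASC

Execution result:
name | distinct_customer_count
Charger | 1
Microphone | 1
Monitor | 1
Speaker | 2
Mouse | 2
Tablet | 3
Router | 3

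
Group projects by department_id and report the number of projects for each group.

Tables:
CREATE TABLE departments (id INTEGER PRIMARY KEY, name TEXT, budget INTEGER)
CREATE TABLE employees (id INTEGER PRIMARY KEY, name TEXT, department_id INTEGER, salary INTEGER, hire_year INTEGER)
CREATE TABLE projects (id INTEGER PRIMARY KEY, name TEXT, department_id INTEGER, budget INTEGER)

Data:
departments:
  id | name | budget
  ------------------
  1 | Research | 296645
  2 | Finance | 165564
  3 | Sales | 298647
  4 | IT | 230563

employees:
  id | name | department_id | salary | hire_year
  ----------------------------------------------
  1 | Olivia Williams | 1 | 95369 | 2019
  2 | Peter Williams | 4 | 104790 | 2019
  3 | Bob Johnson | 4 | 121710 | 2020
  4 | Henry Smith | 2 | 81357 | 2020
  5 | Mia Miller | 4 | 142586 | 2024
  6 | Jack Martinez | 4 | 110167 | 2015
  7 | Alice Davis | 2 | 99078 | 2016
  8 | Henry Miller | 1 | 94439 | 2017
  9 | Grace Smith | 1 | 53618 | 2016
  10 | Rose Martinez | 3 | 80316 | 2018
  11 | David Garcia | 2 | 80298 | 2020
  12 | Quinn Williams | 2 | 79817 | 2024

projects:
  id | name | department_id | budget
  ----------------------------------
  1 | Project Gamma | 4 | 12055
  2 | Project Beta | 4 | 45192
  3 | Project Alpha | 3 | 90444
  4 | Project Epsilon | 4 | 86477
SELECT department_id, COUNT(*) AS n FROM projects GROUP BY department_id

Execution result:
department_id | n
3 | 1
4 | 3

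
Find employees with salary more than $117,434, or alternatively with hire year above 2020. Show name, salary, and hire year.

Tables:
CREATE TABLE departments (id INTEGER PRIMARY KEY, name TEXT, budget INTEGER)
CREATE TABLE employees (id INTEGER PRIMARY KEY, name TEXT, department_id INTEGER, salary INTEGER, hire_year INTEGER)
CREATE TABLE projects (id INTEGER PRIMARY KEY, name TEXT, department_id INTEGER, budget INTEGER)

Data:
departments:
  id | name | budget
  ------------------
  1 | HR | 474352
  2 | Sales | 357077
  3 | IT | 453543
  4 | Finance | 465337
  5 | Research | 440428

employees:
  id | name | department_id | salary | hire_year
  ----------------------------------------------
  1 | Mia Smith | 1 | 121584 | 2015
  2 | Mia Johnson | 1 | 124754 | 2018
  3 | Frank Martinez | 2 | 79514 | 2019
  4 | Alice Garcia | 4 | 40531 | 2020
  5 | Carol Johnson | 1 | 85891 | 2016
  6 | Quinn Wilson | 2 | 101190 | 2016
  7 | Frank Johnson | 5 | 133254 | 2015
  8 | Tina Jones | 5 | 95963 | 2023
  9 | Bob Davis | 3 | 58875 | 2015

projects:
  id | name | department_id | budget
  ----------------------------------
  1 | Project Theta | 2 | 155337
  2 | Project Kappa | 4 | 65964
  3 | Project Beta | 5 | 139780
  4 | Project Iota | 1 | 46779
SELECT name, salary, hire_year FROM employees WHERE salary > 117434 OR hire_year > 2020

Execution result:
name | salary | hire_year
Mia Smith | 121584 | 2015
Mia Johnson | 124754 | 2018
Frank Johnson | 133254 | 2015
Tina Jones | 95963 | 2023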